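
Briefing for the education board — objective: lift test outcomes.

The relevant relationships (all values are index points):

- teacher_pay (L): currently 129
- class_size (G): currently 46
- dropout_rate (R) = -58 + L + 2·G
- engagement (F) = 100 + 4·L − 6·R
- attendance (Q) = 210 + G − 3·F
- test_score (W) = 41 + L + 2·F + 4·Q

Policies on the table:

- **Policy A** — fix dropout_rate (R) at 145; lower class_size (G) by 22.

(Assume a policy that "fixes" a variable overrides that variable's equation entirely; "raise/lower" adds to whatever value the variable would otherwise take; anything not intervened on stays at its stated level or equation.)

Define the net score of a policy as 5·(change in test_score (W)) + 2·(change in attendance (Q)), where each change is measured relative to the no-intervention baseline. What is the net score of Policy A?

-6532

Baseline:
  L = 129
  G = 46
  R = -58 + 129 + 2·46 = 163
  F = 100 + 4·129 − 6·163 = -362
  Q = 210 + 46 − 3·(-362) = 1342
  W = 41 + 129 + 2·(-362) + 4·1342 = 4814
Policy A (R := 145, G − 22):
  L = 129
  G = 46 − 22 = 24
  R = 145
  F = 100 + 4·129 − 6·145 = -254
  Q = 210 + 24 − 3·(-254) = 996
  W = 41 + 129 + 2·(-254) + 4·996 = 3646
ΔW = 3646 − 4814 = -1168; ΔQ = 996 − 1342 = -346
Score = 5·(-1168) + 2·(-346) = -6532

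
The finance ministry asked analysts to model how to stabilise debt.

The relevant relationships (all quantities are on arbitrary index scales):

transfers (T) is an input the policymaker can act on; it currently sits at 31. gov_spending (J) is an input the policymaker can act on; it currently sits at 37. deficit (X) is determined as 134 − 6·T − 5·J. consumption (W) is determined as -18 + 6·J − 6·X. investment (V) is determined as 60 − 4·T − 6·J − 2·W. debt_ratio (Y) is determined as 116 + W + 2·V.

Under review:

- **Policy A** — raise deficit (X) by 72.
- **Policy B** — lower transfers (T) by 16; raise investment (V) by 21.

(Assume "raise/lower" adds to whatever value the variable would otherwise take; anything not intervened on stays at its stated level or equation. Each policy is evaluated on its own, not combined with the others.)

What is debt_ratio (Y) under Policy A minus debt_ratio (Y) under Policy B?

Policy A (X + 72):
  T = 31
  J = 37
  X = 134 − 6·31 − 5·37 (+72 from intervention) = -165
  W = -18 + 6·37 − 6·(-165) = 1194
  V = 60 − 4·31 − 6·37 − 2·1194 = -2674
  Y = 116 + 1194 + 2·(-2674) = -4038
Policy B (T − 16, V + 21):
  T = 31 − 16 = 15
  J = 37
  X = 134 − 6·15 − 5·37 = -141
  W = -18 + 6·37 − 6·(-141) = 1050
  V = 60 − 4·15 − 6·37 − 2·1050 (+21 from intervention) = -2301
  Y = 116 + 1050 + 2·(-2301) = -3436
Y: -4038 − (-3436) = -602

-602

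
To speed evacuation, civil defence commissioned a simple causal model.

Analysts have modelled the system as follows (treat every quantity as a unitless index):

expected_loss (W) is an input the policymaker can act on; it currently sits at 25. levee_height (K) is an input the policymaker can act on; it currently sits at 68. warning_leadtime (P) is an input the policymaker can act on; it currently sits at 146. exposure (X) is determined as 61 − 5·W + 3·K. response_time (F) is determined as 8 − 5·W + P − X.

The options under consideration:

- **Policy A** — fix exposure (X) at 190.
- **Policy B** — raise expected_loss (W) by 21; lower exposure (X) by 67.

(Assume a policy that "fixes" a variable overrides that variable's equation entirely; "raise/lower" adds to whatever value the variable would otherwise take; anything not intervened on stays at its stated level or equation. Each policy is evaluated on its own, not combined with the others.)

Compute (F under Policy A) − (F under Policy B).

-117

Policy A (X := 190):
  W = 25
  K = 68
  P = 146
  X = 190
  F = 8 − 5·25 + 146 − 190 = -161
Policy B (W + 21, X − 67):
  W = 25 + 21 = 46
  K = 68
  P = 146
  X = 61 − 5·46 + 3·68 (−67 from intervention) = -32
  F = 8 − 5·46 + 146 − (-32) = -44
F: -161 − (-44) = -117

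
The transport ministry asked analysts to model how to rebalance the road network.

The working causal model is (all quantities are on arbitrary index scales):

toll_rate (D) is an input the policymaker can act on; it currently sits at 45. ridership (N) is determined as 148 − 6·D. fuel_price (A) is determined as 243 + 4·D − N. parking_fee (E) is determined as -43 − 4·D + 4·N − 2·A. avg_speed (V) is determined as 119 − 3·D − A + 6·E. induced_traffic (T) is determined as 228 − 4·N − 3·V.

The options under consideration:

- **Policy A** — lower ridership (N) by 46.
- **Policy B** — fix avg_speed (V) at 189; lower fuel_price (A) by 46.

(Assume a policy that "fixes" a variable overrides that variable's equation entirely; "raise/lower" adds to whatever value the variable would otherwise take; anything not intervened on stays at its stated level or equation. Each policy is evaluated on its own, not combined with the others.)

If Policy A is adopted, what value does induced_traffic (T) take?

40107

Policy A (N − 46):
  D = 45
  N = 148 − 6·45 (−46 from intervention) = -168
  A = 243 + 4·45 − (-168) = 591
  E = -43 − 4·45 + 4·(-168) − 2·591 = -2077
  V = 119 − 3·45 − 591 + 6·(-2077) = -13069
  T = 228 − 4·(-168) − 3·(-13069) = 40107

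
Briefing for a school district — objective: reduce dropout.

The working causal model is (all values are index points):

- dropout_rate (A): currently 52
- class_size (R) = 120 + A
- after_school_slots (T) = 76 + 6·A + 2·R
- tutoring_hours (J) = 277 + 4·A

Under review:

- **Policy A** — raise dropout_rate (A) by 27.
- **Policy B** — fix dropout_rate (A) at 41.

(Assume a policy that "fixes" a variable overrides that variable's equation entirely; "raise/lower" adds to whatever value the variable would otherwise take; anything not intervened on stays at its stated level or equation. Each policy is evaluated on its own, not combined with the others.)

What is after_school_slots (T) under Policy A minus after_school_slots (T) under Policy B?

304

Policy A (A + 27):
  A = 52 + 27 = 79
  R = 120 + 79 = 199
  T = 76 + 6·79 + 2·199 = 948
Policy B (A := 41):
  A = 41
  R = 120 + 41 = 161
  T = 76 + 6·41 + 2·161 = 644
T: 948 − 644 = 304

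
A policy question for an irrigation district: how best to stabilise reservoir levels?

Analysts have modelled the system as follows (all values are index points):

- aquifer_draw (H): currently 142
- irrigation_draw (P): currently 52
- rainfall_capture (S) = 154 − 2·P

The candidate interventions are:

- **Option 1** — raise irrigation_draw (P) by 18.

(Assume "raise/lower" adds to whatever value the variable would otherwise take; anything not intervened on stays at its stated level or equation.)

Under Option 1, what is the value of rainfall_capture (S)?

14

Option 1 (P + 18):
  P = 52 + 18 = 70
  S = 154 − 2·70 = 14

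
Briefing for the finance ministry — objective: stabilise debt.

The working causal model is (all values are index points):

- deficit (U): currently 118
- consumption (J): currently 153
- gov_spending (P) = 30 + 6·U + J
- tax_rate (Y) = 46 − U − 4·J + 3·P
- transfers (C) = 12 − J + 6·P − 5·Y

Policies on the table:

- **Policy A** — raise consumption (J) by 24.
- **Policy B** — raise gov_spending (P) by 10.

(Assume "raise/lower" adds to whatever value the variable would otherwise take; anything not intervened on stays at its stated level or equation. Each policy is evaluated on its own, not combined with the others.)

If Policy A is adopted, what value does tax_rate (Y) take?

1965

Policy A (J + 24):
  U = 118
  J = 153 + 24 = 177
  P = 30 + 6·118 + 177 = 915
  Y = 46 − 118 − 4·177 + 3·915 = 1965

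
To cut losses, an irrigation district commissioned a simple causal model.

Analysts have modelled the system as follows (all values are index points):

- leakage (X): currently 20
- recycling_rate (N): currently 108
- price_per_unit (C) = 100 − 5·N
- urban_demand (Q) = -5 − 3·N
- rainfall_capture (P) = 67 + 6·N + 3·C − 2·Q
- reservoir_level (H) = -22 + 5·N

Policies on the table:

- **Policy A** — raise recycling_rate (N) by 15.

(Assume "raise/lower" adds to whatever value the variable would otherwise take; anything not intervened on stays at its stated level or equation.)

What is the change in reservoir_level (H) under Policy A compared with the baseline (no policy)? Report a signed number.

75

Baseline:
  N = 108
  H = -22 + 5·108 = 518
Policy A (N + 15):
  N = 108 + 15 = 123
  H = -22 + 5·123 = 593
Change in H: 593 − 518 = 75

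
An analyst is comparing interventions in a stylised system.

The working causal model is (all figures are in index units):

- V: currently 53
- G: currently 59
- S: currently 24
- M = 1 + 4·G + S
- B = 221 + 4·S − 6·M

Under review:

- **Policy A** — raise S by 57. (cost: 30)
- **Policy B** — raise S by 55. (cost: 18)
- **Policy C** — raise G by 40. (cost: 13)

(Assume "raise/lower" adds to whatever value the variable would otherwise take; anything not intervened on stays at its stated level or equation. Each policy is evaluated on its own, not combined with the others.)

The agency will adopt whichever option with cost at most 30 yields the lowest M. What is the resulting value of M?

316

Policy A (S + 57):
  G = 59
  S = 24 + 57 = 81
  M = 1 + 4·59 + 81 = 318
Policy B (S + 55):
  G = 59
  S = 24 + 55 = 79
  M = 1 + 4·59 + 79 = 316
Policy C (G + 40):
  G = 59 + 40 = 99
  S = 24
  M = 1 + 4·99 + 24 = 421
Comparing — Policy A: M=318, Policy B: M=316, Policy C: M=421. Lowest is 316 (Policy B).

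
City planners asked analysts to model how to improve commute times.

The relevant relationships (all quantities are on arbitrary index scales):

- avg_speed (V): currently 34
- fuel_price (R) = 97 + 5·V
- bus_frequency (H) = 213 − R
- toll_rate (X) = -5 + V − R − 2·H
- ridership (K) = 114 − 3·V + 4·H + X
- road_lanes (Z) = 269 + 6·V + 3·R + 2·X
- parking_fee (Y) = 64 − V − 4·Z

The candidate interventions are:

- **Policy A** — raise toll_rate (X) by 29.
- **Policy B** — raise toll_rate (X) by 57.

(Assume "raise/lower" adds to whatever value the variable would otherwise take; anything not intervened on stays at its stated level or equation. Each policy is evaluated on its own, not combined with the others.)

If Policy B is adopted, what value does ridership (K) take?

Policy B (X + 57):
  V = 34
  R = 97 + 5·34 = 267
  H = 213 − 267 = -54
  X = -5 + 34 − 267 − 2·(-54) (+57 from intervention) = -73
  K = 114 − 3·34 + 4·(-54) + (-73) = -277

-277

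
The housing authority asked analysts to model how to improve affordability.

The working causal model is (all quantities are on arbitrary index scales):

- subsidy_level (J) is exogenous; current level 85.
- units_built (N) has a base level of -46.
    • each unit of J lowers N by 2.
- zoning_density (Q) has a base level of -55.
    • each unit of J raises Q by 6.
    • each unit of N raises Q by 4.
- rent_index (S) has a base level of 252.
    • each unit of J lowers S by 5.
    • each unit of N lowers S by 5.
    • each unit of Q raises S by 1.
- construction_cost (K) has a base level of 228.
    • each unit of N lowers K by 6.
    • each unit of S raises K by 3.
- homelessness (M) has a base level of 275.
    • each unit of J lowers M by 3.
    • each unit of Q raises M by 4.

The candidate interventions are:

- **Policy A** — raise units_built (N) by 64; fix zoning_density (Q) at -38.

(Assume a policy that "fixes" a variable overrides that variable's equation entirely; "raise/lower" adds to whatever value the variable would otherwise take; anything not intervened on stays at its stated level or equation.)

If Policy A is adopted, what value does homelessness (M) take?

Policy A (N + 64, Q := -38):
  J = 85
  N = -46 − 2·85 (+64 from intervention) = -152
  Q = -38
  M = 275 − 3·85 + 4·(-38) = -132

-132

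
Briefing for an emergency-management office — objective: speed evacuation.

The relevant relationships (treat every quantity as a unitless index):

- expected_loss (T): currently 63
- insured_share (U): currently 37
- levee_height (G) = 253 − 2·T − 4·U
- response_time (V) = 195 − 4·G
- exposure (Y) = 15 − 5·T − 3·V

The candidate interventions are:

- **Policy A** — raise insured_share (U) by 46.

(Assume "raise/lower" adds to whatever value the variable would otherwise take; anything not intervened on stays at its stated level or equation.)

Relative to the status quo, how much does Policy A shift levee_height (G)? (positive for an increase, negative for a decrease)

-184

Baseline:
  T = 63
  U = 37
  G = 253 − 2·63 − 4·37 = -21
Policy A (U + 46):
  T = 63
  U = 37 + 46 = 83
  G = 253 − 2·63 − 4·83 = -205
Change in G: -205 − (-21) = -184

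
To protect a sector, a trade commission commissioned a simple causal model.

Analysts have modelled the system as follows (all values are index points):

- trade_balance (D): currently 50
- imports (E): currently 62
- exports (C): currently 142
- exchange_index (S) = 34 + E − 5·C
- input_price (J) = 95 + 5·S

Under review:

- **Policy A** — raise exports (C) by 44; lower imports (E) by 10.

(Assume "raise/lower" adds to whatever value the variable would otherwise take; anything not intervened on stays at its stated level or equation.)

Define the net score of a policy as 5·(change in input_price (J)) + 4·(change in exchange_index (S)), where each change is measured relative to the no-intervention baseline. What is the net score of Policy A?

-6670

Baseline:
  E = 62
  C = 142
  S = 34 + 62 − 5·142 = -614
  J = 95 + 5·(-614) = -2975
Policy A (C + 44, E − 10):
  E = 62 − 10 = 52
  C = 142 + 44 = 186
  S = 34 + 52 − 5·186 = -844
  J = 95 + 5·(-844) = -4125
ΔJ = -4125 − (-2975) = -1150; ΔS = -844 − (-614) = -230
Score = 5·(-1150) + 4·(-230) = -6670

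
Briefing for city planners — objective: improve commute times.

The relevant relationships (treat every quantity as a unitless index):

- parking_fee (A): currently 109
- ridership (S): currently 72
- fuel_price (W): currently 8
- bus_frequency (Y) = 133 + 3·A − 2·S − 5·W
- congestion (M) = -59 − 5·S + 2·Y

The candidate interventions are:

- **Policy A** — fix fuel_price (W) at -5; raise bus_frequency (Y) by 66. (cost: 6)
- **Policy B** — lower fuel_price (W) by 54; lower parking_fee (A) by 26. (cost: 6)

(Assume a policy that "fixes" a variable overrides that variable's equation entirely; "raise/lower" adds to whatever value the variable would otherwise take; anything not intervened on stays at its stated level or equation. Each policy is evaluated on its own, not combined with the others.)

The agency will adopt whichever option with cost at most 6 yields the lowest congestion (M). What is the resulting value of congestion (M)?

Policy A (W := -5, Y + 66):
  A = 109
  S = 72
  W = -5
  Y = 133 + 3·109 − 2·72 − 5·(-5) (+66 from intervention) = 407
  M = -59 − 5·72 + 2·407 = 395
Policy B (W − 54, A − 26):
  A = 109 − 26 = 83
  S = 72
  W = 8 − 54 = -46
  Y = 133 + 3·83 − 2·72 − 5·(-46) = 468
  M = -59 − 5·72 + 2·468 = 517
Comparing — Policy A: M=395, Policy B: M=517. Lowest is 395 (Policy A).

395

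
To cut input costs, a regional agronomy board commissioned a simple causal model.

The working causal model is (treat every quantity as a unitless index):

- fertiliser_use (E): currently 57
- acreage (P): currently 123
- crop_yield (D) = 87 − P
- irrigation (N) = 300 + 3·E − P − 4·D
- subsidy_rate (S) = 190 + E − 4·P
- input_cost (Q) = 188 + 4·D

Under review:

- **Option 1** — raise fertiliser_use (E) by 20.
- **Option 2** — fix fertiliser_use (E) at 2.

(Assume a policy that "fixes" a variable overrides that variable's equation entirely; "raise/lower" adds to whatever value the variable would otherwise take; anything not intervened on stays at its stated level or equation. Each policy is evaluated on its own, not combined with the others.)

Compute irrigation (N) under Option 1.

Option 1 (E + 20):
  E = 57 + 20 = 77
  P = 123
  D = 87 − 123 = -36
  N = 300 + 3·77 − 123 − 4·(-36) = 552

552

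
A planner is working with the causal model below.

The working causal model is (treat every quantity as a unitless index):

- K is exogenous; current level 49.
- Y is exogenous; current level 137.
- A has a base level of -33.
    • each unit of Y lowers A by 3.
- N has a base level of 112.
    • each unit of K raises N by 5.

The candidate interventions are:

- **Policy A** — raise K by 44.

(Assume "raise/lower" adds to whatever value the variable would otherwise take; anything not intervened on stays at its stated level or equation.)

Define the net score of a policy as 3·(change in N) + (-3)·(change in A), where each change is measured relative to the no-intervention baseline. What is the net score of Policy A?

Baseline:
  K = 49
  Y = 137
  A = -33 − 3·137 = -444
  N = 112 + 5·49 = 357
Policy A (K + 44):
  K = 49 + 44 = 93
  Y = 137
  A = -33 − 3·137 = -444
  N = 112 + 5·93 = 577
ΔN = 577 − 357 = 220; ΔA = -444 − (-444) = 0
Score = 3·220 + (-3)·0 = 660

660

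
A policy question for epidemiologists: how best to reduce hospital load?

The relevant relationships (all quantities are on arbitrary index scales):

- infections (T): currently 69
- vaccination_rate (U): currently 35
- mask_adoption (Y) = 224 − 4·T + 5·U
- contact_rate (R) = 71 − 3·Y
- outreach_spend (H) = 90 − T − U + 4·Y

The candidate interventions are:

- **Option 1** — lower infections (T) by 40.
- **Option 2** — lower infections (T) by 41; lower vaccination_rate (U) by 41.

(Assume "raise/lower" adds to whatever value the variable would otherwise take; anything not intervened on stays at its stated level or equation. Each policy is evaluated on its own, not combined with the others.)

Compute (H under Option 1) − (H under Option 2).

Option 1 (T − 40):
  T = 69 − 40 = 29
  U = 35
  Y = 224 − 4·29 + 5·35 = 283
  H = 90 − 29 − 35 + 4·283 = 1158
Option 2 (T − 41, U − 41):
  T = 69 − 41 = 28
  U = 35 − 41 = -6
  Y = 224 − 4·28 + 5·(-6) = 82
  H = 90 − 28 − (-6) + 4·82 = 396
H: 1158 − 396 = 762

762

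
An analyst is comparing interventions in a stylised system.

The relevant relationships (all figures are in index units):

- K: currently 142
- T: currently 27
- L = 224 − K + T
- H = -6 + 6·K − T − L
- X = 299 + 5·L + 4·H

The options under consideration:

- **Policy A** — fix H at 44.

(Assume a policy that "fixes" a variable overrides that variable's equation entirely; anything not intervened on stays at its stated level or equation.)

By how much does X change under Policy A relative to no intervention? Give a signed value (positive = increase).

-2664

Baseline:
  K = 142
  T = 27
  L = 224 − 142 + 27 = 109
  H = -6 + 6·142 − 27 − 109 = 710
  X = 299 + 5·109 + 4·710 = 3684
Policy A (H := 44):
  K = 142
  T = 27
  L = 224 − 142 + 27 = 109
  H = 44
  X = 299 + 5·109 + 4·44 = 1020
Change in X: 1020 − 3684 = -2664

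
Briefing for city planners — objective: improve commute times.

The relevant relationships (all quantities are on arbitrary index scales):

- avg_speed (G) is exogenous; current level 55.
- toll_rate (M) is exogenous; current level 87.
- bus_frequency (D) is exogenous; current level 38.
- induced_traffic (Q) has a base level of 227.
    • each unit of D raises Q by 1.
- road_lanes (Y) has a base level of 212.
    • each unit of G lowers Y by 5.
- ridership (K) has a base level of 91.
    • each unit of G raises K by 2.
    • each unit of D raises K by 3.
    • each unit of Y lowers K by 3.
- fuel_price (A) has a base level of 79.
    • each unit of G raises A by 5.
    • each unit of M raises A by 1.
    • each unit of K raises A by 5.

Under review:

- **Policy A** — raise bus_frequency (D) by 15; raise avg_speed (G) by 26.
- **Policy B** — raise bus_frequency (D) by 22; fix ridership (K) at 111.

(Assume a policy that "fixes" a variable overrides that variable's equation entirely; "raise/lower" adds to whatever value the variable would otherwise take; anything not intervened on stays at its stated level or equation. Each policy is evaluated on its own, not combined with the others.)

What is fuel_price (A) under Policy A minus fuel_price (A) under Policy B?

Policy A (D + 15, G + 26):
  G = 55 + 26 = 81
  M = 87
  D = 38 + 15 = 53
  Y = 212 − 5·81 = -193
  K = 91 + 2·81 + 3·53 − 3·(-193) = 991
  A = 79 + 5·81 + 87 + 5·991 = 5526
Policy B (D + 22, K := 111):
  G = 55
  M = 87
  D = 38 + 22 = 60
  Y = 212 − 5·55 = -63
  K = 111
  A = 79 + 5·55 + 87 + 5·111 = 996
A: 5526 − 996 = 4530

4530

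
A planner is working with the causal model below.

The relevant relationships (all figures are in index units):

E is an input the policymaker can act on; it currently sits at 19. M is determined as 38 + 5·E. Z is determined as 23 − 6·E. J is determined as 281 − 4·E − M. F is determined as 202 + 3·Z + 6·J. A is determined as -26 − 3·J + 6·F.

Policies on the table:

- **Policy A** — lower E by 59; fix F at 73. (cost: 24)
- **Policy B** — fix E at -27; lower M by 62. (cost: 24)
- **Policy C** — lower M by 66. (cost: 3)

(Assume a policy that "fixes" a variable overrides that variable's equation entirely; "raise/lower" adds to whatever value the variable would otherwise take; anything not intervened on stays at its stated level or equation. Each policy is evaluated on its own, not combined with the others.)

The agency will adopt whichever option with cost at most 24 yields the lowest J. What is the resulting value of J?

138

Policy A (E − 59, F := 73):
  E = 19 − 59 = -40
  M = 38 + 5·(-40) = -162
  J = 281 − 4·(-40) − (-162) = 603
Policy B (E := -27, M − 62):
  E = -27
  M = 38 + 5·(-27) (−62 from intervention) = -159
  J = 281 − 4·(-27) − (-159) = 548
Policy C (M − 66):
  E = 19
  M = 38 + 5·19 (−66 from intervention) = 67
  J = 281 − 4·19 − 67 = 138
Comparing — Policy A: J=603, Policy B: J=548, Policy C: J=138. Lowest is 138 (Policy C).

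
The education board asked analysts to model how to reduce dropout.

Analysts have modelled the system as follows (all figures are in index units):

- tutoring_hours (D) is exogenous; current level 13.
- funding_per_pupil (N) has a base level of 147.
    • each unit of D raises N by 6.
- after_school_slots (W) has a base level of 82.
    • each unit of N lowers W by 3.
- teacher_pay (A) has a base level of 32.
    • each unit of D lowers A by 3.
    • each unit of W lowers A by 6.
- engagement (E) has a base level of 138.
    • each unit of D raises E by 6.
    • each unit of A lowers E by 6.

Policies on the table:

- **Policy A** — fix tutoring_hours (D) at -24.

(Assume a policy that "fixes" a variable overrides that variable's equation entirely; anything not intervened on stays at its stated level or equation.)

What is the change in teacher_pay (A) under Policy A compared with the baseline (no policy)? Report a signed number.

Baseline:
  D = 13
  N = 147 + 6·13 = 225
  W = 82 − 3·225 = -593
  A = 32 − 3·13 − 6·(-593) = 3551
Policy A (D := -24):
  D = -24
  N = 147 + 6·(-24) = 3
  W = 82 − 3·3 = 73
  A = 32 − 3·(-24) − 6·73 = -334
Change in A: -334 − 3551 = -3885

-3885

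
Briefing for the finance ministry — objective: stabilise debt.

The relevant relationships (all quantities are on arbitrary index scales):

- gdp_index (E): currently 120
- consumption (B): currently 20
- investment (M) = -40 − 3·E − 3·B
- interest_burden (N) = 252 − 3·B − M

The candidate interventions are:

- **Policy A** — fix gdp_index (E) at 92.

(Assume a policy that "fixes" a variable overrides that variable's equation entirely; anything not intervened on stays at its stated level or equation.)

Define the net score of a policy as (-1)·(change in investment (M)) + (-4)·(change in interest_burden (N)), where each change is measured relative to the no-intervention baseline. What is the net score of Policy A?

Baseline:
  E = 120
  B = 20
  M = -40 − 3·120 − 3·20 = -460
  N = 252 − 3·20 − (-460) = 652
Policy A (E := 92):
  E = 92
  B = 20
  M = -40 − 3·92 − 3·20 = -376
  N = 252 − 3·20 − (-376) = 568
ΔM = -376 − (-460) = 84; ΔN = 568 − 652 = -84
Score = (-1)·84 + (-4)·(-84) = 252

252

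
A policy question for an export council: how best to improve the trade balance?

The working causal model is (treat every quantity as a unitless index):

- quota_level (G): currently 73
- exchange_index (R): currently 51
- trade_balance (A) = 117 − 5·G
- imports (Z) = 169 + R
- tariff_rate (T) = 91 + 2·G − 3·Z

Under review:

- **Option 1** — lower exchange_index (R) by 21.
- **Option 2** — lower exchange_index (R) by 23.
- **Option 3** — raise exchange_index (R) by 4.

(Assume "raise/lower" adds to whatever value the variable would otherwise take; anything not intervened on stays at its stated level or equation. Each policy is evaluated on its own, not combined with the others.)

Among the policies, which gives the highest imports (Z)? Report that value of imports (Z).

Option 1 (R − 21):
  R = 51 − 21 = 30
  Z = 169 + 30 = 199
Option 2 (R − 23):
  R = 51 − 23 = 28
  Z = 169 + 28 = 197
Option 3 (R + 4):
  R = 51 + 4 = 55
  Z = 169 + 55 = 224
Comparing — Option 1: Z=199, Option 2: Z=197, Option 3: Z=224. Highest is 224 (Option 3).

224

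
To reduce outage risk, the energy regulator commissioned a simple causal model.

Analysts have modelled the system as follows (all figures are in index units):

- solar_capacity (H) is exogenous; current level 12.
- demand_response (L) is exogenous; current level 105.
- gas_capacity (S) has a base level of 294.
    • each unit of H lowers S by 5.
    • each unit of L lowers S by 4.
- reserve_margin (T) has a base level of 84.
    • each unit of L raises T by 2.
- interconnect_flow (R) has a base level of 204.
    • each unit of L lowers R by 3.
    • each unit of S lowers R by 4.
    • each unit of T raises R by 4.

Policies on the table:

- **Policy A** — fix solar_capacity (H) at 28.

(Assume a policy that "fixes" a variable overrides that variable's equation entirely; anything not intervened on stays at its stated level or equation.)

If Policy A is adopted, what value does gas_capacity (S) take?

Policy A (H := 28):
  H = 28
  L = 105
  S = 294 − 5·28 − 4·105 = -266

-266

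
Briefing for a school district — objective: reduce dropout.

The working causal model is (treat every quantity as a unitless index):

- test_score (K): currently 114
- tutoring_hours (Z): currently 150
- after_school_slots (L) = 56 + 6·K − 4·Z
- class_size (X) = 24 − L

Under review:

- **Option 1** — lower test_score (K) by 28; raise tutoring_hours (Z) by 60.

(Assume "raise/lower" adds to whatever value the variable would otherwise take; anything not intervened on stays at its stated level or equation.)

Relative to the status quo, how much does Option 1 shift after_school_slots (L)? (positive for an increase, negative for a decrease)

Baseline:
  K = 114
  Z = 150
  L = 56 + 6·114 − 4·150 = 140
Option 1 (K − 28, Z + 60):
  K = 114 − 28 = 86
  Z = 150 + 60 = 210
  L = 56 + 6·86 − 4·210 = -268
Change in L: -268 − 140 = -408

-408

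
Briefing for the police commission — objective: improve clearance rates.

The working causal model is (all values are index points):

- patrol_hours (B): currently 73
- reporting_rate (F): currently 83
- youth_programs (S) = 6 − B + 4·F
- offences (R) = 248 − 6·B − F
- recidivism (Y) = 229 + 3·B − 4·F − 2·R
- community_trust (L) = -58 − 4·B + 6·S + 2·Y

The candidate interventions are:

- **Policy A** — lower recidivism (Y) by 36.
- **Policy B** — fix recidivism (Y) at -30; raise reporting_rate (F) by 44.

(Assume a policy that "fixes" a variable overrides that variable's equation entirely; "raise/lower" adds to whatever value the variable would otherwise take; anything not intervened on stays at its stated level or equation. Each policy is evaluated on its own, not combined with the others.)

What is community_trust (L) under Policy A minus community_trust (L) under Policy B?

256

Policy A (Y − 36):
  B = 73
  F = 83
  S = 6 − 73 + 4·83 = 265
  R = 248 − 6·73 − 83 = -273
  Y = 229 + 3·73 − 4·83 − 2·(-273) (−36 from intervention) = 626
  L = -58 − 4·73 + 6·265 + 2·626 = 2492
Policy B (Y := -30, F + 44):
  B = 73
  F = 83 + 44 = 127
  S = 6 − 73 + 4·127 = 441
  R = 248 − 6·73 − 127 = -317
  Y = -30
  L = -58 − 4·73 + 6·441 + 2·(-30) = 2236
L: 2492 − 2236 = 256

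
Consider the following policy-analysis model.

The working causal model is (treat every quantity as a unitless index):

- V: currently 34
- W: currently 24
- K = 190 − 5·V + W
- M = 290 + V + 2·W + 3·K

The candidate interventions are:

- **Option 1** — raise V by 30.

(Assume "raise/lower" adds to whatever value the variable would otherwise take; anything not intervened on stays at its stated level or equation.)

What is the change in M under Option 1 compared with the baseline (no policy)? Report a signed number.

-420

Baseline:
  V = 34
  W = 24
  K = 190 − 5·34 + 24 = 44
  M = 290 + 34 + 2·24 + 3·44 = 504
Option 1 (V + 30):
  V = 34 + 30 = 64
  W = 24
  K = 190 − 5·64 + 24 = -106
  M = 290 + 64 + 2·24 + 3·(-106) = 84
Change in M: 84 − 504 = -420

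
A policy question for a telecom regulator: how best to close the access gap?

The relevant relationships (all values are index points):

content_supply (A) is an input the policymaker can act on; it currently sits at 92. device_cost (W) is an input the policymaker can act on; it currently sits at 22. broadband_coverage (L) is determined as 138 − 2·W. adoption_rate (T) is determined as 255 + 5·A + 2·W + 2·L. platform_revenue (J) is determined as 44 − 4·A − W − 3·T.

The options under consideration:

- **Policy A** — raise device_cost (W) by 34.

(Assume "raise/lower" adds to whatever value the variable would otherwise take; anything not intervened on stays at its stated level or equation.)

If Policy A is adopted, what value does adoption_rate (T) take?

Policy A (W + 34):
  A = 92
  W = 22 + 34 = 56
  L = 138 − 2·56 = 26
  T = 255 + 5·92 + 2·56 + 2·26 = 879

879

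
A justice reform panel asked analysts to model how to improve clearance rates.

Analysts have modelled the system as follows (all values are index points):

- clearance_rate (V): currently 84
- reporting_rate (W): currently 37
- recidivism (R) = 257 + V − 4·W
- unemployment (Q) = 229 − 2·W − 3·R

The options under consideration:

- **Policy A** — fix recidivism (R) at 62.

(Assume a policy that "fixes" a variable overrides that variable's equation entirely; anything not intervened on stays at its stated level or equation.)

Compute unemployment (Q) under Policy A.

-31

Policy A (R := 62):
  V = 84
  W = 37
  R = 62
  Q = 229 − 2·37 − 3·62 = -31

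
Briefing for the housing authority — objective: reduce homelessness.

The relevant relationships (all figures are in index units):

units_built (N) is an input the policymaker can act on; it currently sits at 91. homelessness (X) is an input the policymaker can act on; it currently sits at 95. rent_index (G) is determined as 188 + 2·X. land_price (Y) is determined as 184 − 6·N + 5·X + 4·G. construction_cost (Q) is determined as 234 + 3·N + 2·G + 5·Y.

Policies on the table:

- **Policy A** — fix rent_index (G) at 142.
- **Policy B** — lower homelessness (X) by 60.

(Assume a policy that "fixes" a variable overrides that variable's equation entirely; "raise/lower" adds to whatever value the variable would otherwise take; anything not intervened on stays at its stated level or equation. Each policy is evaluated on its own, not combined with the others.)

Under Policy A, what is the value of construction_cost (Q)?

4196

Policy A (G := 142):
  N = 91
  X = 95
  G = 142
  Y = 184 − 6·91 + 5·95 + 4·142 = 681
  Q = 234 + 3·91 + 2·142 + 5·681 = 4196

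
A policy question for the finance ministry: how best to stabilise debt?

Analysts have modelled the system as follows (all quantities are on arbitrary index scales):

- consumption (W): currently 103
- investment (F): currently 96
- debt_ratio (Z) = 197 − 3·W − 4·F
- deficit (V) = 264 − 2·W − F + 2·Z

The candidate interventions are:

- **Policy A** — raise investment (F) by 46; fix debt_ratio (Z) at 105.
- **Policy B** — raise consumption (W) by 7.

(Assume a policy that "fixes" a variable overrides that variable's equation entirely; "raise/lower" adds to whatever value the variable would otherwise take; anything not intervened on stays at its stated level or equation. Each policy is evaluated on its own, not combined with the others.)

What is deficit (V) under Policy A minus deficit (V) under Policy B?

Policy A (F + 46, Z := 105):
  W = 103
  F = 96 + 46 = 142
  Z = 105
  V = 264 − 2·103 − 142 + 2·105 = 126
Policy B (W + 7):
  W = 103 + 7 = 110
  F = 96
  Z = 197 − 3·110 − 4·96 = -517
  V = 264 − 2·110 − 96 + 2·(-517) = -1086
V: 126 − (-1086) = 1212

1212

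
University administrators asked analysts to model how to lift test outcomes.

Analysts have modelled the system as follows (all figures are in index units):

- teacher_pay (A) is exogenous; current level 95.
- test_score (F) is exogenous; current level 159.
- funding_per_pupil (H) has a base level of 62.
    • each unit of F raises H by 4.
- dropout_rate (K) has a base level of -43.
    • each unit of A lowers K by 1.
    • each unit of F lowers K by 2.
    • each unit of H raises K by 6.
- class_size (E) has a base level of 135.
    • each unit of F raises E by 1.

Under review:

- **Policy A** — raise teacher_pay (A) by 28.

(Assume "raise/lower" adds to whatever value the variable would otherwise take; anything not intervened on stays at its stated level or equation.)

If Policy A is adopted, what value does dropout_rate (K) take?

Policy A (A + 28):
  A = 95 + 28 = 123
  F = 159
  H = 62 + 4·159 = 698
  K = -43 − 123 − 2·159 + 6·698 = 3704

3704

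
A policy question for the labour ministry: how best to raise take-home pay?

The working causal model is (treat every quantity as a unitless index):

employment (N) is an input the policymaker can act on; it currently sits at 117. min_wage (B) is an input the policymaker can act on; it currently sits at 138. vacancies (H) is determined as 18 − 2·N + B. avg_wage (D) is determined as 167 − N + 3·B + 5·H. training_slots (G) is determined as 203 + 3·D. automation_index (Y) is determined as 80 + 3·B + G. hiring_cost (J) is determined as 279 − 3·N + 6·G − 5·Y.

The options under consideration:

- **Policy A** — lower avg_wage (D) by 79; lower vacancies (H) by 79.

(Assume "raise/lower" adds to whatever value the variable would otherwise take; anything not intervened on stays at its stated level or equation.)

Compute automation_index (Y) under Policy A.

Policy A (D − 79, H − 79):
  N = 117
  B = 138
  H = 18 − 2·117 + 138 (−79 from intervention) = -157
  D = 167 − 117 + 3·138 + 5·(-157) (−79 from intervention) = -400
  G = 203 + 3·(-400) = -997
  Y = 80 + 3·138 + (-997) = -503

-503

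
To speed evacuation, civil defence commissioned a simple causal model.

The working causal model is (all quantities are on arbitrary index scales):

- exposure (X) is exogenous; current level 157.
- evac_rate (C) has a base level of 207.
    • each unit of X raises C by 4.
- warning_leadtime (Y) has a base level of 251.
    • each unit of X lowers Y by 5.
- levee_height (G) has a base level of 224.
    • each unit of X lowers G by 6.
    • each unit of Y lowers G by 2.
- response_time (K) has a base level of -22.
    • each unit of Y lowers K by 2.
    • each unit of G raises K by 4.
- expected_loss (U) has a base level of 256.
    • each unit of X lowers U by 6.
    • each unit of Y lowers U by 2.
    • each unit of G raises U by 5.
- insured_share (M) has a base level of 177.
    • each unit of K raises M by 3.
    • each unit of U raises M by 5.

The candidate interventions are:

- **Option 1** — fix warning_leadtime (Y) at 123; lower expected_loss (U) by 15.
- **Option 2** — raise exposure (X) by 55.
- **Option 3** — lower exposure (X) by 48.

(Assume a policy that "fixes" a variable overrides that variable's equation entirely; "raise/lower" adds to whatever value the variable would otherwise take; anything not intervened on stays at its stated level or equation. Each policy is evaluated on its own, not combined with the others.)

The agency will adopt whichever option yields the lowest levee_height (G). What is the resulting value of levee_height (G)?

-964

Option 1 (Y := 123, U − 15):
  X = 157
  Y = 123
  G = 224 − 6·157 − 2·123 = -964
Option 2 (X + 55):
  X = 157 + 55 = 212
  Y = 251 − 5·212 = -809
  G = 224 − 6·212 − 2·(-809) = 570
Option 3 (X − 48):
  X = 157 − 48 = 109
  Y = 251 − 5·109 = -294
  G = 224 − 6·109 − 2·(-294) = 158
Comparing — Option 1: G=-964, Option 2: G=570, Option 3: G=158. Lowest is -964 (Option 1).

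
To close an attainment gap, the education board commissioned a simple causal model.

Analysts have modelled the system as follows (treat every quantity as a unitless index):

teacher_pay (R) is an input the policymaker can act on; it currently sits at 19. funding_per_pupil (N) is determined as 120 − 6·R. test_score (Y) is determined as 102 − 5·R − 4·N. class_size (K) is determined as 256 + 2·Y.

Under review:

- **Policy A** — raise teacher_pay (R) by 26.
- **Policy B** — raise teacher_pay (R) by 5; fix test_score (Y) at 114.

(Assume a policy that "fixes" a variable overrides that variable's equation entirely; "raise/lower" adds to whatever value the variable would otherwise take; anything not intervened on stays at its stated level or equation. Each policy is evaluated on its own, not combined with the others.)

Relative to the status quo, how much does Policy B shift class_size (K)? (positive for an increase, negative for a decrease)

262

Baseline:
  R = 19
  N = 120 − 6·19 = 6
  Y = 102 − 5·19 − 4·6 = -17
  K = 256 + 2·(-17) = 222
Policy B (R + 5, Y := 114):
  R = 19 + 5 = 24
  N = 120 − 6·24 = -24
  Y = 114
  K = 256 + 2·114 = 484
Change in K: 484 − 222 = 262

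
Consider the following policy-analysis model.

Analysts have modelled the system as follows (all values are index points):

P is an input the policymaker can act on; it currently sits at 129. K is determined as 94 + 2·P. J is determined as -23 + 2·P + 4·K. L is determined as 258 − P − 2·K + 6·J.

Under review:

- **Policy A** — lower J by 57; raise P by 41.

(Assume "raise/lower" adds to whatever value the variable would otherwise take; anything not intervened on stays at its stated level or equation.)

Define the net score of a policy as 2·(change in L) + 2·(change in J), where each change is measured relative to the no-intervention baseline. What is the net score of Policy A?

Baseline:
  P = 129
  K = 94 + 2·129 = 352
  J = -23 + 2·129 + 4·352 = 1643
  L = 258 − 129 − 2·352 + 6·1643 = 9283
Policy A (J − 57, P + 41):
  P = 129 + 41 = 170
  K = 94 + 2·170 = 434
  J = -23 + 2·170 + 4·434 (−57 from intervention) = 1996
  L = 258 − 170 − 2·434 + 6·1996 = 11196
ΔL = 11196 − 9283 = 1913; ΔJ = 1996 − 1643 = 353
Score = 2·1913 + 2·353 = 4532

4532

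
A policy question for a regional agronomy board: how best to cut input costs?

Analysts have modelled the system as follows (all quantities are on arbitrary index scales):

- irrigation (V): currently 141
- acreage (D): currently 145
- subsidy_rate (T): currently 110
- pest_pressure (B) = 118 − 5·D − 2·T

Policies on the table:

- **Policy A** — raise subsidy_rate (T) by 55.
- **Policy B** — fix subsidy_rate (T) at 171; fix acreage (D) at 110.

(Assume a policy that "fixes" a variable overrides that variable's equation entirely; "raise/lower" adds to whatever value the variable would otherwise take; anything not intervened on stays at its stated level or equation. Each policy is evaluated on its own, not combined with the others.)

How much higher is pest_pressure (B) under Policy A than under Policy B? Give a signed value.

Policy A (T + 55):
  D = 145
  T = 110 + 55 = 165
  B = 118 − 5·145 − 2·165 = -937
Policy B (T := 171, D := 110):
  D = 110
  T = 171
  B = 118 − 5·110 − 2·171 = -774
B: -937 − (-774) = -163

-163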